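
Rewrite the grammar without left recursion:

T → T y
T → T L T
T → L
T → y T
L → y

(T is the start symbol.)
T is directly left-recursive. The standard transformation for
  A → A α₁ | ... | A α_m | β₁ | ... | β_n
is
  A  → β₁ A' | ... | β_n A'
  A' → α₁ A' | ... | α_m A' | ε

T → L becomes T → L T'
T → y T becomes T → y T T'
T → T y becomes T' → y T'
T → T L T becomes T' → L T T'
Add T' → ε

Productions for other non-terminals are unchanged:
  L → y

Resulting grammar:
T → L T'
T → y T T'
T' → y T'
T' → L T T'
T' → ε
L → y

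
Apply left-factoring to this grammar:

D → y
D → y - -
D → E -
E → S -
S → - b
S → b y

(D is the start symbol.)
Left-factoring transforms A → αβ₁ | αβ₂ into A → αA' and A' → β₁ | β₂
(α is the longest common prefix among the alternatives). Repeat until
no nonterminal has two alternatives with a common prefix.

Round 1: D has alternatives sharing prefix 'y'. Introduce D': D → y D'
  Add: D' → ε
  Add: D' → - -

No remaining common prefixes — done.

Resulting grammar:
D → y D'
D' → ε
D' → - -
D → E -
E → S -
S → - b
S → b y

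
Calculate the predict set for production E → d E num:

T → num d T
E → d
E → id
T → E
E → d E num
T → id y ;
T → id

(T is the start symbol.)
{ 'd' }

PREDICT(E → d E num) = (FIRST(RHS) \ {ε}) ∪ (FOLLOW(E) if ε ∈ FIRST(RHS), i.e. RHS ⇒* ε)
FIRST(d E num) = { 'd' }
ε ∉ FIRST(d E num), so FOLLOW(E) is not added.
PREDICT(E → d E num) = { 'd' }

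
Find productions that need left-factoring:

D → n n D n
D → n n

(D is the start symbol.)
Yes, D has productions with common prefix 'n n'

Left-factoring is needed when two productions for the same non-terminal
share a common prefix on the right-hand side.

Productions for D:
  D → n n D n
  D → n n

Found common prefix 'n n' in productions for D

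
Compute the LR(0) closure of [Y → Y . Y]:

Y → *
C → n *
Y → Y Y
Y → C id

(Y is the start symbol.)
{ [C → . n *], [Y → . *], [Y → . C id], [Y → . Y Y], [Y → Y . Y] }

To compute CLOSURE, for each item [A → α.Bβ] where B is a non-terminal, add [B → .γ] for all productions B → γ; repeat for the newly added items until nothing changes.

Start with: [Y → Y . Y]
  [Y → Y . Y] has the dot before Y: add [Y → . *], [Y → . Y Y], [Y → . C id]
  [Y → . C id] has the dot before C: add [C → . n *]
No further items can be added.

CLOSURE = { [C → . n *], [Y → . *], [Y → . C id], [Y → . Y Y], [Y → Y . Y] }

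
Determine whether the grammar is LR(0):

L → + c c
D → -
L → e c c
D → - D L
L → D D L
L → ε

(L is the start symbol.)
A grammar is LR(0) if no state in the canonical LR(0) collection has:
  - both a shift item (dot before a terminal) and a complete item (shift-reduce conflict), or
  - two or more complete items (reduce-reduce conflict; the accept item [L' → L .] counts as a complete item here).

Augment with L' → L and build the canonical LR(0) collection (I0 = CLOSURE({[L' → . L]}), then GOTO on every symbol after a dot until no new states appear). It has 14 states:
  I0: { [D → . - D L], [D → . -], [L → . + c c], [L → . D D L], [L → . e c c], [L → .], [L' → . L] }  — shift, reduce
  I1: { [L → + . c c] }  — shift
  I2: { [D → - . D L], [D → - .], [D → . - D L], [D → . -] }  — shift, reduce
  I3: { [D → . - D L], [D → . -], [L → D . D L] }  — shift
  I4: { [L' → L .] }  — accept
  I5: { [L → e . c c] }  — shift
  I6: { [L → e c . c] }  — shift
  I7: { [L → e c c .] }  — reduce
  I8: { [D → . - D L], [D → . -], [L → . + c c], [L → . D D L], [L → . e c c], [L → .], [L → D D . L] }  — shift, reduce
  I9: { [L → D D L .] }  — reduce
  I10: { [D → - D . L], [D → . - D L], [D → . -], [L → . + c c], [L → . D D L], [L → . e c c], [L → .] }  — shift, reduce
  I11: { [D → - D L .] }  — reduce
  I12: { [L → + c . c] }  — shift
  I13: { [L → + c c .] }  — reduce

Conflict in state I0:
  Shift-reduce conflict between [L → .] and [D → . -]
So the grammar is NOT LR(0).

Answer: No. Shift-reduce conflict between [L → .] and [D → . -]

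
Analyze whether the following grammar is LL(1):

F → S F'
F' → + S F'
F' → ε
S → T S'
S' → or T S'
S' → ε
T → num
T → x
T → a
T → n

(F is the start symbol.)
Yes, the grammar is LL(1).

A grammar is LL(1) if for each non-terminal N with multiple productions, the predict sets of those productions are pairwise disjoint, where PREDICT(N → α) = (FIRST(α) \ {ε}) ∪ (FOLLOW(N) if α ⇒* ε).

Relevant sets:
  FOLLOW(F') = { $ }
  FOLLOW(S') = { $, '+' }

For F':
  PREDICT(F' → '+' S F') = { '+' }
  PREDICT(F' → ε) = { $ }
For S':
  PREDICT(S' → or T S') = { 'or' }
  PREDICT(S' → ε) = { $, '+' }
For T:
  PREDICT(T → num) = { 'num' }
  PREDICT(T → x) = { 'x' }
  PREDICT(T → a) = { 'a' }
  PREDICT(T → n) = { 'n' }
F, S have a single production, so nothing to check there.

All predict sets are disjoint. The grammar IS LL(1).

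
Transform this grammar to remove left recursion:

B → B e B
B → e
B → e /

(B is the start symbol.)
B is directly left-recursive. The standard transformation for
  A → A α₁ | ... | A α_m | β₁ | ... | β_n
is
  A  → β₁ A' | ... | β_n A'
  A' → α₁ A' | ... | α_m A' | ε

B → e becomes B → e B'
B → e / becomes B → e / B'
B → B e B becomes B' → e B B'
Add B' → ε

Resulting grammar:
B → e B'
B → e / B'
B' → e B B'
B' → ε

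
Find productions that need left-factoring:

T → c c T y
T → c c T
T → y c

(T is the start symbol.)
Left-factoring is needed when two productions for the same non-terminal
share a common prefix on the right-hand side.

Productions for T:
  T → c c T y
  T → c c T
  T → y c

Found common prefix 'c c T' in productions for T

Answer: Yes, T has productions with common prefix 'c c T'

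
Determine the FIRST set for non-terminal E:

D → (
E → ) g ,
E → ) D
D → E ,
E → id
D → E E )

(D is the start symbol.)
{ ')', 'id' }

To compute FIRST(E), examine every production with E on the left-hand side, reading each right-hand side left to right until a non-nullable symbol is reached.

From E → ) g ,:
  - ')' is a terminal: add ')' and stop
From E → ) D:
  - ')' is a terminal: add ')' and stop
From E → id:
  - id is a terminal: add 'id' and stop

Collecting: FIRST(E) = { ')', 'id' }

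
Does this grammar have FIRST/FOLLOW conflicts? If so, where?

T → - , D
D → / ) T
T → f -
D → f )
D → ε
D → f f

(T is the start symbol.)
No FIRST/FOLLOW conflicts.

Nullable non-terminals: D.

D: nullable alternative(s) D → ε; FOLLOW(D) = { $ }
  D → / ) T: FIRST \ {ε} = { '/' } — disjoint from FOLLOW(D)
  D → f ): FIRST \ {ε} = { 'f' } — disjoint from FOLLOW(D)
  D → ε: FIRST \ {ε} = { } — this is the only nullable alternative, skip
  D → f f: FIRST \ {ε} = { 'f' } — disjoint from FOLLOW(D)

T has no nullable alternative, so no FIRST/FOLLOW check is needed there.

No FIRST/FOLLOW conflicts found.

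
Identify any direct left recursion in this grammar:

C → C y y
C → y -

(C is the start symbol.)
Direct left recursion occurs when N → N α for some non-terminal N (the right-hand side begins with the left-hand side itself).

C → C y y: LEFT RECURSIVE (starts with C)
C → y -: starts with y

The grammar has direct left recursion on: C.

Answer: Yes, C is left-recursive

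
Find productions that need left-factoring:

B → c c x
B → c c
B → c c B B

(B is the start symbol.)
Left-factoring is needed when two productions for the same non-terminal
share a common prefix on the right-hand side.

Productions for B:
  B → c c x
  B → c c
  B → c c B B

Found common prefix 'c c' in productions for B

Answer: Yes, B has productions with common prefix 'c c'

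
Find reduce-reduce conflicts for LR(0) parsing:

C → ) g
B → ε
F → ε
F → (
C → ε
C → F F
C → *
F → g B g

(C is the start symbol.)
Yes — I0: [C → .] vs [F → .]

Augment with C' → C and build the canonical LR(0) collection (I0 = CLOSURE({[C' → . C]}), then GOTO on every symbol after a dot until no new states appear). It has 11 states:
  I0: { [C → . ) g], [C → . *], [C → . F F], [C → .], [C' → . C], [F → . (], [F → . g B g], [F → .] }  — shift, 2 reduces
  I1: { [F → ( .] }  — reduce
  I2: { [C → ) . g] }  — shift
  I3: { [C → * .] }  — reduce
  I4: { [C' → C .] }  — accept
  I5: { [C → F . F], [F → . (], [F → . g B g], [F → .] }  — shift, reduce
  I6: { [B → .], [F → g . B g] }  — reduce
  I7: { [F → g B . g] }  — shift
  I8: { [F → g B g .] }  — reduce
  I9: { [C → F F .] }  — reduce
  I10: { [C → ) g .] }  — reduce

I0 contains complete items [C → .], [F → .] — reduce-reduce conflict.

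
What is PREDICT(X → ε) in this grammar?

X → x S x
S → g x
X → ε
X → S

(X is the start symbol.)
{ $ }

PREDICT(X → ε) = (FIRST(RHS) \ {ε}) ∪ (FOLLOW(X) if ε ∈ FIRST(RHS), i.e. RHS ⇒* ε)
The right-hand side is ε (FIRST(ε) = { ε }), so the predict set is FOLLOW(X) = { $ }
PREDICT(X → ε) = { $ }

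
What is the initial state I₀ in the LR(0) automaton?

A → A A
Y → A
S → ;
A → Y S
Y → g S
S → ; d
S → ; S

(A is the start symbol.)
{ [A → . A A], [A → . Y S], [A' → . A], [Y → . A], [Y → . g S] }

First, augment the grammar with A' → A
I₀ = CLOSURE({ [A' → . A] }):
  [A' → . A] has the dot before A: add [A → . A A], [A → . Y S]
  [A → . Y S] has the dot before Y: add [Y → . A], [Y → . g S]
No further items can be added.

I₀ = { [A → . A A], [A → . Y S], [A' → . A], [Y → . A], [Y → . g S] }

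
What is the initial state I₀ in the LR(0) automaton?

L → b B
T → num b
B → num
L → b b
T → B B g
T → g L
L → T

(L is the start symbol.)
{ [B → . num], [L → . T], [L → . b B], [L → . b b], [L' → . L], [T → . B B g], [T → . g L], [T → . num b] }

First, augment the grammar with L' → L
I₀ = CLOSURE({ [L' → . L] }):
  [L' → . L] has the dot before L: add [L → . b B], [L → . b b], [L → . T]
  [L → . T] has the dot before T: add [T → . num b], [T → . B B g], [T → . g L]
  [T → . B B g] has the dot before B: add [B → . num]
No further items can be added.

I₀ = { [B → . num], [L → . T], [L → . b B], [L → . b b], [L' → . L], [T → . B B g], [T → . g L], [T → . num b] }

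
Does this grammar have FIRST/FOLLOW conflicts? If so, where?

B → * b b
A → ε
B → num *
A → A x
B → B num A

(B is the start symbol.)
Nullable non-terminals: A.
FIRST sets used below: FIRST(A) = { 'x', ε }

A: nullable alternative(s) A → ε; FOLLOW(A) = { $, 'num', 'x' }
  A → ε: FIRST \ {ε} = { } — this is the only nullable alternative, skip
  A → A x: FIRST \ {ε} = { 'x' } — overlaps FOLLOW(A) on { 'x' }: CONFLICT

B has no nullable alternative, so no FIRST/FOLLOW check is needed there.

So the grammar has 1 FIRST/FOLLOW conflict (marked CONFLICT above).

Answer: Yes. A → A x with FOLLOW(A) on { 'x' }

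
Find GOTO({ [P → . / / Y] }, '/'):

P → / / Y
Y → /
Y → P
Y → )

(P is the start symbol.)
{ [P → / . / Y] }

GOTO(I, '/') = CLOSURE({ [A → αX.β] : [A → α.Xβ] ∈ I, X = '/' })

Items with dot before '/', with the dot advanced:
  [P → . / / Y] → [P → / . / Y]
Closure adds nothing (no advanced item has the dot before a non-terminal).

GOTO = { [P → / . / Y] }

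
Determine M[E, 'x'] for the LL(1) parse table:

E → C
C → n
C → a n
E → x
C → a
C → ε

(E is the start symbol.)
To find M[E, 'x'], we find productions for E where 'x' is in the predict set (PREDICT(N → α) = (FIRST(α) \ {ε}) ∪ (FOLLOW(N) if α ⇒* ε)).

Relevant sets:
  FIRST(C) = { 'a', 'n', ε }
  FOLLOW(E) = { $ }

E → C: PREDICT = { $, 'a', 'n' }
E → x: PREDICT = { 'x' }
  'x' is in predict set, so this production goes in M[E, 'x']

M[E, 'x'] = E → x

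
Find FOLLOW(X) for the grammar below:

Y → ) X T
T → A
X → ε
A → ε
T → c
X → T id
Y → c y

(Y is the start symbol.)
{ $, 'c' }

To compute FOLLOW(X), find every occurrence of X on a right-hand side N → α X β: add FIRST(β) \ {ε}, and if β is empty or nullable also add FOLLOW(N). Iterate to a fixed point.

In Y → ) X T: X is followed by T, add FIRST(T) \ {ε} = { 'c' }
  T is nullable, so also add FOLLOW(Y)

The FOLLOW sets referred to above (computed the same way, to a fixed point):
  FOLLOW(Y) = { $ }

Taking the union: FOLLOW(X) = { $, 'c' }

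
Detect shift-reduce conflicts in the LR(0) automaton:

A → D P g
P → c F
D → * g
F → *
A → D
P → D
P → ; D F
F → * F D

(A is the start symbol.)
A shift-reduce conflict occurs when an LR(0) state has both:
  - a complete (reduce) item [A → α .] (dot at the end), and
  - a shift item [B → β . c γ] (dot before a terminal).

Augment with A' → A and build the canonical LR(0) collection (I0 = CLOSURE({[A' → . A]}), then GOTO on every symbol after a dot until no new states appear). It has 16 states:
  I0: { [A → . D P g], [A → . D], [A' → . A], [D → . * g] }  — shift
  I1: { [D → * . g] }  — shift
  I2: { [A' → A .] }  — accept
  I3: { [A → D . P g], [A → D .], [D → . * g], [P → . ; D F], [P → . D], [P → . c F] }  — shift, reduce
  I4: { [D → . * g], [P → ; . D F] }  — shift
  I5: { [P → D .] }  — reduce
  I6: { [A → D P . g] }  — shift
  I7: { [F → . * F D], [F → . *], [P → c . F] }  — shift
  I8: { [F → * . F D], [F → * .], [F → . * F D], [F → . *] }  — shift, reduce
  I9: { [P → c F .] }  — reduce
  I10: { [D → . * g], [F → * F . D] }  — shift
  I11: { [F → * F D .] }  — reduce
  I12: { [A → D P g .] }  — reduce
  I13: { [F → . * F D], [F → . *], [P → ; D . F] }  — shift
  I14: { [P → ; D F .] }  — reduce
  I15: { [D → * g .] }  — reduce

I3 contains reduce item [A → D .] and shift items [D → . * g], [P → . ; D F], [P → . c F] — shift-reduce conflict.
I8 contains reduce item [F → * .] and shift items [F → . *], [F → . * F D] — shift-reduce conflict.

Answer: Yes — I3: [A → D .] vs [D → . * g]; I8: [F → * .] vs [F → . *]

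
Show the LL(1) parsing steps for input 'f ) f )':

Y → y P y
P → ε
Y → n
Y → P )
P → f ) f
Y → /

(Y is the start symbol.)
LL(1) parsing maintains a stack (initially the start symbol over $) and the input. At each step: if the stack top is a terminal, match it against the current input token; if it is a non-terminal N, replace it with the RHS of M[N, lookahead] (the unique production whose predict set contains the lookahead).

Stack is shown with the top on the left.

Stack      Input      Action
----------------------------
Y $        f ) f ) $  output Y → P )
P ) $      f ) f ) $  output P → f ) f
f ) f ) $  f ) f ) $  match 'f'
) f ) $    ) f ) $    match ')'
f ) $      f ) $      match 'f'
) $        ) $        match ')'
$          $          accept

The string is accepted.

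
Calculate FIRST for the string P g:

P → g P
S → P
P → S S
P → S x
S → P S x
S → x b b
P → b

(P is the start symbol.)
FIRST sets of the non-terminals involved (from the grammar, by fixed-point iteration):
  FIRST(P) = { 'b', 'g', 'x' }

To compute FIRST(P g), process the symbols left to right:
Symbol P is a non-terminal. Add FIRST(P) \ {ε} = { 'b', 'g', 'x' }
P is not nullable (ε ∉ FIRST(P)), so stop here.
FIRST(P g) = { 'b', 'g', 'x' }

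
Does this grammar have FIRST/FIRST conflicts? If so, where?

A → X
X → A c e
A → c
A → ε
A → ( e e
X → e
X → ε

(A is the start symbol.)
Yes. A → X / A → c on { 'c' }; A → X / A → ε on { ε }; A → X / A → '(' e e on { '(' }; X → A c e / X → e on { 'e' }

A FIRST/FIRST conflict occurs when two productions N → α and N → β for the same non-terminal have FIRST(α) ∩ FIRST(β) ≠ ∅ (with ε ∈ FIRST of a nullable right-hand side, so two nullable alternatives also conflict).

FIRST sets of the non-terminals at (or reachable through a nullable prefix from) the front of some alternative:
  FIRST(X) = { '(', 'c', 'e', ε }
  FIRST(A) = { '(', 'c', 'e', ε }

Productions for A:
  A → X: FIRST = { '(', 'c', 'e', ε }
  A → c: FIRST = { 'c' }
  A → ε: FIRST = { ε }
  A → ( e e: FIRST = { '(' }
Productions for X:
  X → A c e: FIRST = { '(', 'c', 'e' }
  X → e: FIRST = { 'e' }
  X → ε: FIRST = { ε }

Conflict for A: A → X and A → c
  Overlap: { 'c' }
Conflict for A: A → X and A → ε
  Overlap: { ε }
Conflict for A: A → X and A → ( e e
  Overlap: { '(' }
Conflict for X: X → A c e and X → e
  Overlap: { 'e' }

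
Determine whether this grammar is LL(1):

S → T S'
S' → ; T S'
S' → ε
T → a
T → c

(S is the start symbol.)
A grammar is LL(1) if for each non-terminal N with multiple productions, the predict sets of those productions are pairwise disjoint, where PREDICT(N → α) = (FIRST(α) \ {ε}) ∪ (FOLLOW(N) if α ⇒* ε).

Relevant sets:
  FOLLOW(S') = { $ }

For S':
  PREDICT(S' → ';' T S') = { ';' }
  PREDICT(S' → ε) = { $ }
For T:
  PREDICT(T → a) = { 'a' }
  PREDICT(T → c) = { 'c' }
S has a single production, so nothing to check there.

All predict sets are disjoint. The grammar IS LL(1).

Answer: Yes, the grammar is LL(1).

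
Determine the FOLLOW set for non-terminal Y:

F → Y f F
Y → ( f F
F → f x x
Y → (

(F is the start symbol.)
To compute FOLLOW(Y), find every occurrence of Y on a right-hand side N → α Y β: add FIRST(β) \ {ε}, and if β is empty or nullable also add FOLLOW(N). Iterate to a fixed point.

In F → Y f F: Y is followed by f F, add FIRST(f F) \ {ε} = { 'f' }

Taking the union: FOLLOW(Y) = { 'f' }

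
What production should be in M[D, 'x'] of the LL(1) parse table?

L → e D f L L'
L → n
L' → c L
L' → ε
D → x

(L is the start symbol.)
To find M[D, 'x'], we find productions for D where 'x' is in the predict set (PREDICT(N → α) = (FIRST(α) \ {ε}) ∪ (FOLLOW(N) if α ⇒* ε)).

D → x: PREDICT = { 'x' }
  'x' is in predict set, so this production goes in M[D, 'x']

M[D, 'x'] = D → x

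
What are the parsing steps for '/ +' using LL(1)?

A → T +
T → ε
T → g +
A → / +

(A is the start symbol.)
LL(1) parsing maintains a stack (initially the start symbol over $) and the input. At each step: if the stack top is a terminal, match it against the current input token; if it is a non-terminal N, replace it with the RHS of M[N, lookahead] (the unique production whose predict set contains the lookahead).

Stack is shown with the top on the left.

Stack  Input  Action
--------------------
A $    / + $  output A → / +
/ + $  / + $  match '/'
+ $    + $    match '+'
$      $      accept

The string is accepted.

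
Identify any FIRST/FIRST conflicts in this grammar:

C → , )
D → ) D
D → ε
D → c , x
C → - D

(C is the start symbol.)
No FIRST/FIRST conflicts.

A FIRST/FIRST conflict occurs when two productions N → α and N → β for the same non-terminal have FIRST(α) ∩ FIRST(β) ≠ ∅ (with ε ∈ FIRST of a nullable right-hand side, so two nullable alternatives also conflict).

Productions for C:
  C → , ): FIRST = { ',' }
  C → - D: FIRST = { '-' }
Productions for D:
  D → ) D: FIRST = { ')' }
  D → ε: FIRST = { ε }
  D → c , x: FIRST = { 'c' }

All alternatives of each non-terminal have pairwise disjoint FIRST sets.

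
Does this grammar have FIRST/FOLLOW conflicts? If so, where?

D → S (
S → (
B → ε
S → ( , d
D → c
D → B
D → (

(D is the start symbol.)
Nullable non-terminals: B, D.
FIRST sets used below: FIRST(S) = { '(' }, FIRST(B) = { ε }
B has a nullable alternative but only one production, so nothing to check.

D: nullable alternative(s) D → B; FOLLOW(D) = { $ }
  D → S (: FIRST \ {ε} = { '(' } — disjoint from FOLLOW(D)
  D → c: FIRST \ {ε} = { 'c' } — disjoint from FOLLOW(D)
  D → B: FIRST \ {ε} = { } — this is the only nullable alternative, skip
  D → (: FIRST \ {ε} = { '(' } — disjoint from FOLLOW(D)

S has no nullable alternative, so no FIRST/FOLLOW check is needed there.

No FIRST/FOLLOW conflicts found.

Answer: No FIRST/FOLLOW conflicts.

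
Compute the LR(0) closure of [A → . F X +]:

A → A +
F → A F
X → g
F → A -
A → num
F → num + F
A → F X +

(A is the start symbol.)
Start with: [A → . F X +]
  [A → . F X +] has the dot before F: add [F → . A F], [F → . A -], [F → . num + F]
  [F → . A F] has the dot before A: add [A → . A +], [A → . num]
No further items can be added.

CLOSURE = { [A → . A +], [A → . F X +], [A → . num], [F → . A -], [F → . A F], [F → . num + F] }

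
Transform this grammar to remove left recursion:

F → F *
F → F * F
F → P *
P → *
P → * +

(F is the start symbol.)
F → P * F'
F' → * F'
F' → * F F'
F' → ε
P → *
P → * +

F is directly left-recursive. The standard transformation for
  A → A α₁ | ... | A α_m | β₁ | ... | β_n
is
  A  → β₁ A' | ... | β_n A'
  A' → α₁ A' | ... | α_m A' | ε

F → P * becomes F → P * F'
F → F * becomes F' → * F'
F → F * F becomes F' → * F F'
Add F' → ε

Productions for other non-terminals are unchanged:
  P → *
  P → * +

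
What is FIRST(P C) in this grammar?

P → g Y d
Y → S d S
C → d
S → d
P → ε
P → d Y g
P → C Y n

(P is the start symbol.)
FIRST sets of the non-terminals involved (from the grammar, by fixed-point iteration):
  FIRST(P) = { 'd', 'g', ε }
  FIRST(C) = { 'd' }

To compute FIRST(P C), process the symbols left to right:
Symbol P is a non-terminal. Add FIRST(P) \ {ε} = { 'd', 'g' }
P is nullable (ε ∈ FIRST(P)), continue to the next symbol.
Symbol C is a non-terminal. Add FIRST(C) \ {ε} = { 'd' }
C is not nullable (ε ∉ FIRST(C)), so stop here.
FIRST(P C) = { 'd', 'g' }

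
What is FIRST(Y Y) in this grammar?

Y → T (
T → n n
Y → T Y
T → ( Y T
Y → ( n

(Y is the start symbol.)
FIRST sets of the non-terminals involved (from the grammar, by fixed-point iteration):
  FIRST(Y) = { '(', 'n' }

To compute FIRST(Y Y), process the symbols left to right:
Symbol Y is a non-terminal. Add FIRST(Y) \ {ε} = { '(', 'n' }
Y is not nullable (ε ∉ FIRST(Y)), so stop here.
FIRST(Y Y) = { '(', 'n' }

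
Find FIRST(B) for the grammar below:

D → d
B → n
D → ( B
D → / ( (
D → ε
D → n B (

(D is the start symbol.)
{ 'n' }

From B → n:
  - n is a terminal: add 'n' and stop

Collecting: FIRST(B) = { 'n' }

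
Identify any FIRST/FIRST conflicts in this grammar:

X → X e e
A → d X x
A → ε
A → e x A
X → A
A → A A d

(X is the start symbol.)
Yes. X → X e e / X → A on { 'd', 'e' }; A → d X x / A → A A d on { 'd' }; A → e x A / A → A A d on { 'e' }

FIRST sets of the non-terminals at (or reachable through a nullable prefix from) the front of some alternative:
  FIRST(X) = { 'd', 'e', ε }
  FIRST(A) = { 'd', 'e', ε }

Productions for X:
  X → X e e: FIRST = { 'd', 'e' }
  X → A: FIRST = { 'd', 'e', ε }
Productions for A:
  A → d X x: FIRST = { 'd' }
  A → ε: FIRST = { ε }
  A → e x A: FIRST = { 'e' }
  A → A A d: FIRST = { 'd', 'e' }

Conflict for X: X → X e e and X → A
  Overlap: { 'd', 'e' }
Conflict for A: A → d X x and A → A A d
  Overlap: { 'd' }
Conflict for A: A → e x A and A → A A d
  Overlap: { 'e' }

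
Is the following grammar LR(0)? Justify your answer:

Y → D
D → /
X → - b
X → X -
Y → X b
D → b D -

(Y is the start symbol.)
A grammar is LR(0) if no state in the canonical LR(0) collection has:
  - both a shift item (dot before a terminal) and a complete item (shift-reduce conflict), or
  - two or more complete items (reduce-reduce conflict; the accept item [Y' → Y .] counts as a complete item here).

Augment with Y' → Y and build the canonical LR(0) collection (I0 = CLOSURE({[Y' → . Y]}), then GOTO on every symbol after a dot until no new states appear). It has 12 states:
  I0: { [D → . /], [D → . b D -], [X → . - b], [X → . X -], [Y → . D], [Y → . X b], [Y' → . Y] }  — shift
  I1: { [X → - . b] }  — shift
  I2: { [D → / .] }  — reduce
  I3: { [Y → D .] }  — reduce
  I4: { [X → X . -], [Y → X . b] }  — shift
  I5: { [Y' → Y .] }  — accept
  I6: { [D → . /], [D → . b D -], [D → b . D -] }  — shift
  I7: { [D → b D . -] }  — shift
  I8: { [D → b D - .] }  — reduce
  I9: { [X → X - .] }  — reduce
  I10: { [Y → X b .] }  — reduce
  I11: { [X → - b .] }  — reduce

Every state is either a pure shift/goto state or contains exactly one complete item and nothing to shift — no conflicts. The grammar is LR(0).

Answer: Yes, the grammar is LR(0)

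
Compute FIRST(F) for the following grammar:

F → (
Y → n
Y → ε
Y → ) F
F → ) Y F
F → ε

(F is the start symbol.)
{ '(', ')', ε }

From F → (:
  - '(' is a terminal: add '(' and stop
From F → ) Y F:
  - ')' is a terminal: add ')' and stop
From F → ε:
  - ε-production, so ε ∈ FIRST(F)

Collecting: FIRST(F) = { '(', ')', ε }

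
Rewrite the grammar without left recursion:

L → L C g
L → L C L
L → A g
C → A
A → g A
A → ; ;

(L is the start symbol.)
L is directly left-recursive. The standard transformation for
  A → A α₁ | ... | A α_m | β₁ | ... | β_n
is
  A  → β₁ A' | ... | β_n A'
  A' → α₁ A' | ... | α_m A' | ε

L → A g becomes L → A g L'
L → L C g becomes L' → C g L'
L → L C L becomes L' → C L L'
Add L' → ε

Productions for other non-terminals are unchanged:
  C → A
  A → g A
  A → ; ;

Resulting grammar:
L → A g L'
L' → C g L'
L' → C L L'
L' → ε
C → A
A → g A
A → ; ;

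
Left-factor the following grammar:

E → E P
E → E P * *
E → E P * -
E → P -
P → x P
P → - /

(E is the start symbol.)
Left-factoring transforms A → αβ₁ | αβ₂ into A → αA' and A' → β₁ | β₂
(α is the longest common prefix among the alternatives). Repeat until
no nonterminal has two alternatives with a common prefix.

Round 1: E has alternatives sharing prefix 'E P'. Introduce E': E → E P E'
  Add: E' → ε
  Add: E' → * *
  Add: E' → * -

Round 2: E' has alternatives sharing prefix '*'. Introduce E'': E' → * E''
  Add: E'' → *
  Add: E'' → -

No remaining common prefixes — done.

Resulting grammar:
E → E P E'
E' → ε
E' → * E''
E'' → *
E'' → -
E → P -
P → x P
P → - /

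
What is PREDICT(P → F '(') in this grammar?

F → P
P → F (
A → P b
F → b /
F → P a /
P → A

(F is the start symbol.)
{ 'b' }

PREDICT(P → F '(') = (FIRST(RHS) \ {ε}) ∪ (FOLLOW(P) if ε ∈ FIRST(RHS), i.e. RHS ⇒* ε)
FIRST(F) = { 'b' }
FIRST(F '(') = { 'b' }
ε ∉ FIRST(F '('), so FOLLOW(P) is not added.
PREDICT(P → F '(') = { 'b' }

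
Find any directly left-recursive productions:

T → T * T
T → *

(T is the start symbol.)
Yes, T is left-recursive

Direct left recursion occurs when N → N α for some non-terminal N (the right-hand side begins with the left-hand side itself).

T → T * T: LEFT RECURSIVE (starts with T)
T → *: starts with '*'

The grammar has direct left recursion on: T.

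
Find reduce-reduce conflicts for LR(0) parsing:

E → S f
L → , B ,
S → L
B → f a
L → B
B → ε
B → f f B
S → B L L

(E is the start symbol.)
Augment with E' → E and build the canonical LR(0) collection (I0 = CLOSURE({[E' → . E]}), then GOTO on every symbol after a dot until no new states appear). It has 16 states:
  I0: { [B → . f a], [B → . f f B], [B → .], [E → . S f], [E' → . E], [L → . , B ,], [L → . B], [S → . B L L], [S → . L] }  — shift, reduce
  I1: { [B → . f a], [B → . f f B], [B → .], [L → , . B ,] }  — shift, reduce
  I2: { [B → . f a], [B → . f f B], [B → .], [L → . , B ,], [L → . B], [L → B .], [S → B . L L] }  — shift, 2 reduces
  I3: { [E' → E .] }  — accept
  I4: { [S → L .] }  — reduce
  I5: { [E → S . f] }  — shift
  I6: { [B → f . a], [B → f . f B] }  — shift
  I7: { [B → f a .] }  — reduce
  I8: { [B → . f a], [B → . f f B], [B → .], [B → f f . B] }  — shift, reduce
  I9: { [B → f f B .] }  — reduce
  I10: { [E → S f .] }  — reduce
  I11: { [L → B .] }  — reduce
  I12: { [B → . f a], [B → . f f B], [B → .], [L → . , B ,], [L → . B], [S → B L . L] }  — shift, reduce
  I13: { [S → B L L .] }  — reduce
  I14: { [L → , B . ,] }  — shift
  I15: { [L → , B , .] }  — reduce

I2 contains complete items [B → .], [L → B .] — reduce-reduce conflict.

Answer: Yes — I2: [B → .] vs [L → B .]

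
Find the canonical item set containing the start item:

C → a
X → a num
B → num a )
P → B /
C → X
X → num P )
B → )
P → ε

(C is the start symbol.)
{ [C → . X], [C → . a], [C' → . C], [X → . a num], [X → . num P )] }

First, augment the grammar with C' → C
I₀ = CLOSURE({ [C' → . C] }):
  [C' → . C] has the dot before C: add [C → . a], [C → . X]
  [C → . X] has the dot before X: add [X → . a num], [X → . num P )]
No further items can be added.

I₀ = { [C → . X], [C → . a], [C' → . C], [X → . a num], [X → . num P )] }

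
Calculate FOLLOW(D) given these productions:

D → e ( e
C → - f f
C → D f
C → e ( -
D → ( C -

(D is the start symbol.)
D is the start symbol, so $ ∈ FOLLOW(D).
In C → D f: D is followed by f, add FIRST(f) \ {ε} = { 'f' }

Taking the union: FOLLOW(D) = { $, 'f' }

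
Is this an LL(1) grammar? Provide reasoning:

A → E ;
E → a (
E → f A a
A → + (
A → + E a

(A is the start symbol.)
No. Predict set conflict for A: { '+' }

Relevant sets:
  FIRST(E) = { 'a', 'f' }

For A:
  PREDICT(A → E ';') = { 'a', 'f' }
  PREDICT(A → '+' '(') = { '+' }
  PREDICT(A → '+' E a) = { '+' }
For E:
  PREDICT(E → a '(') = { 'a' }
  PREDICT(E → f A a) = { 'f' }

Conflict found: Predict set conflict for A: { '+' }
The grammar is NOT LL(1).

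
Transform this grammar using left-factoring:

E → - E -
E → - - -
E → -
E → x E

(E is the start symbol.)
Left-factoring transforms A → αβ₁ | αβ₂ into A → αA' and A' → β₁ | β₂
(α is the longest common prefix among the alternatives). Repeat until
no nonterminal has two alternatives with a common prefix.

Round 1: E has alternatives sharing prefix '-'. Introduce E': E → - E'
  Add: E' → E -
  Add: E' → - -
  Add: E' → ε

No remaining common prefixes — done.

Resulting grammar:
E → - E'
E' → E -
E' → - -
E' → ε
E → x E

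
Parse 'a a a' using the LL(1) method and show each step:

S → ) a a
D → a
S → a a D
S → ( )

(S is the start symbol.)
LL(1) parsing maintains a stack (initially the start symbol over $) and the input. At each step: if the stack top is a terminal, match it against the current input token; if it is a non-terminal N, replace it with the RHS of M[N, lookahead] (the unique production whose predict set contains the lookahead).

Stack is shown with the top on the left.

Stack    Input    Action
------------------------
S $      a a a $  output S → a a D
a a D $  a a a $  match 'a'
a D $    a a $    match 'a'
D $      a $      output D → a
a $      a $      match 'a'
$        $        accept

The string is accepted.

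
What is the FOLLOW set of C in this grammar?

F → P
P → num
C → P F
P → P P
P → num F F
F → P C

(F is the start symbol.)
To compute FOLLOW(C), find every occurrence of C on a right-hand side N → α C β: add FIRST(β) \ {ε}, and if β is empty or nullable also add FOLLOW(N). Iterate to a fixed point.

In F → P C: C is at the end, add FOLLOW(F)

The FOLLOW sets referred to above (computed the same way, to a fixed point):
  FOLLOW(F) = { $, 'num' }

Taking the union: FOLLOW(C) = { $, 'num' }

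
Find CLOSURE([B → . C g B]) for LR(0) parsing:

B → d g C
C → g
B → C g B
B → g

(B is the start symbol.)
{ [B → . C g B], [C → . g] }

To compute CLOSURE, for each item [A → α.Bβ] where B is a non-terminal, add [B → .γ] for all productions B → γ; repeat for the newly added items until nothing changes.

Start with: [B → . C g B]
  [B → . C g B] has the dot before C: add [C → . g]
No further items can be added.

CLOSURE = { [B → . C g B], [C → . g] }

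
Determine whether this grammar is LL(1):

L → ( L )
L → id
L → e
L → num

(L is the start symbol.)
Yes, the grammar is LL(1).

For L:
  PREDICT(L → '(' L ')') = { '(' }
  PREDICT(L → id) = { 'id' }
  PREDICT(L → e) = { 'e' }
  PREDICT(L → num) = { 'num' }

All predict sets are disjoint. The grammar IS LL(1).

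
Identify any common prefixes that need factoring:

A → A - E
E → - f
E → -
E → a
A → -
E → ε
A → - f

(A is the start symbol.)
Left-factoring is needed when two productions for the same non-terminal
share a common prefix on the right-hand side.

Productions for A:
  A → A - E
  A → -
  A → - f
Productions for E:
  E → - f
  E → -
  E → a
  E → ε

Found common prefix '-' in productions for A
Found common prefix '-' in productions for E

Answer: Yes, A has productions with common prefix '-'; E has productions with common prefix '-'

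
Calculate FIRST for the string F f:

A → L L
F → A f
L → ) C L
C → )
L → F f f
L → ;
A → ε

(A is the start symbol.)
{ ')', ';', 'f' }

FIRST sets of the non-terminals involved (from the grammar, by fixed-point iteration):
  FIRST(F) = { ')', ';', 'f' }

To compute FIRST(F f), process the symbols left to right:
Symbol F is a non-terminal. Add FIRST(F) \ {ε} = { ')', ';', 'f' }
F is not nullable (ε ∉ FIRST(F)), so stop here.
FIRST(F f) = { ')', ';', 'f' }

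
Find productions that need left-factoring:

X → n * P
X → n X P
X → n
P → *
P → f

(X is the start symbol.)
Left-factoring is needed when two productions for the same non-terminal
share a common prefix on the right-hand side.

Productions for X:
  X → n * P
  X → n X P
  X → n
Productions for P:
  P → *
  P → f

Found common prefix 'n' in productions for X

Answer: Yes, X has productions with common prefix 'n'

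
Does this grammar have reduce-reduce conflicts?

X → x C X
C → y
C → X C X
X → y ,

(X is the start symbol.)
A reduce-reduce conflict occurs when an LR(0) state has two complete items [A → α .] and [B → β .] — both call for a reduction, and with no lookahead the parser cannot choose between them.

Augment with X' → X and build the canonical LR(0) collection (I0 = CLOSURE({[X' → . X]}), then GOTO on every symbol after a dot until no new states appear). It has 11 states:
  I0: { [X → . x C X], [X → . y ,], [X' → . X] }  — shift
  I1: { [X' → X .] }  — accept
  I2: { [C → . X C X], [C → . y], [X → . x C X], [X → . y ,], [X → x . C X] }  — shift
  I3: { [X → y . ,] }  — shift
  I4: { [X → y , .] }  — reduce
  I5: { [X → . x C X], [X → . y ,], [X → x C . X] }  — shift
  I6: { [C → . X C X], [C → . y], [C → X . C X], [X → . x C X], [X → . y ,] }  — shift
  I7: { [C → y .], [X → y . ,] }  — shift, reduce
  I8: { [C → X C . X], [X → . x C X], [X → . y ,] }  — shift
  I9: { [C → X C X .] }  — reduce
  I10: { [X → x C X .] }  — reduce

No state contains more than one complete item.

Answer: No reduce-reduce conflicts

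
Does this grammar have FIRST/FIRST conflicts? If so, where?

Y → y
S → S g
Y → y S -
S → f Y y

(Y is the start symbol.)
Yes. Y → y / Y → y S '-' on { 'y' }; S → S g / S → f Y y on { 'f' }

A FIRST/FIRST conflict occurs when two productions N → α and N → β for the same non-terminal have FIRST(α) ∩ FIRST(β) ≠ ∅ (with ε ∈ FIRST of a nullable right-hand side, so two nullable alternatives also conflict).

FIRST sets of the non-terminals at (or reachable through a nullable prefix from) the front of some alternative:
  FIRST(S) = { 'f' }

Productions for Y:
  Y → y: FIRST = { 'y' }
  Y → y S -: FIRST = { 'y' }
Productions for S:
  S → S g: FIRST = { 'f' }
  S → f Y y: FIRST = { 'f' }

Conflict for Y: Y → y and Y → y S -
  Overlap: { 'y' }
Conflict for S: S → S g and S → f Y y
  Overlap: { 'f' }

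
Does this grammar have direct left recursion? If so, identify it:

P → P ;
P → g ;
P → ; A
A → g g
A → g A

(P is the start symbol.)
Direct left recursion occurs when N → N α for some non-terminal N (the right-hand side begins with the left-hand side itself).

P → P ;: LEFT RECURSIVE (starts with P)
P → g ;: starts with g
P → ; A: starts with ';'
A → g g: starts with g
A → g A: starts with g

The grammar has direct left recursion on: P.

Answer: Yes, P is left-recursive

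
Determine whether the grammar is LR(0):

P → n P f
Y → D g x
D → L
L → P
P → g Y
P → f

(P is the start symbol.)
A grammar is LR(0) if no state in the canonical LR(0) collection has:
  - both a shift item (dot before a terminal) and a complete item (shift-reduce conflict), or
  - two or more complete items (reduce-reduce conflict; the accept item [P' → P .] counts as a complete item here).

Augment with P' → P and build the canonical LR(0) collection (I0 = CLOSURE({[P' → . P]}), then GOTO on every symbol after a dot until no new states appear). It has 13 states:
  I0: { [P → . f], [P → . g Y], [P → . n P f], [P' → . P] }  — shift
  I1: { [P' → P .] }  — accept
  I2: { [P → f .] }  — reduce
  I3: { [D → . L], [L → . P], [P → . f], [P → . g Y], [P → . n P f], [P → g . Y], [Y → . D g x] }  — shift
  I4: { [P → . f], [P → . g Y], [P → . n P f], [P → n . P f] }  — shift
  I5: { [P → n P . f] }  — shift
  I6: { [P → n P f .] }  — reduce
  I7: { [Y → D . g x] }  — shift
  I8: { [D → L .] }  — reduce
  I9: { [L → P .] }  — reduce
  I10: { [P → g Y .] }  — reduce
  I11: { [Y → D g . x] }  — shift
  I12: { [Y → D g x .] }  — reduce

Every state is either a pure shift/goto state or contains exactly one complete item and nothing to shift — no conflicts. The grammar is LR(0).

Answer: Yes, the grammar is LR(0)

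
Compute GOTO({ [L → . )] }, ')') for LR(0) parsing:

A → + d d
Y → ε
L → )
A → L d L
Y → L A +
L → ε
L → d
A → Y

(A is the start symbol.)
GOTO(I, ')') = CLOSURE({ [A → αX.β] : [A → α.Xβ] ∈ I, X = ')' })

Items with dot before ')', with the dot advanced:
  [L → . )] → [L → ) .]
Closure adds nothing (no advanced item has the dot before a non-terminal).

GOTO = { [L → ) .] }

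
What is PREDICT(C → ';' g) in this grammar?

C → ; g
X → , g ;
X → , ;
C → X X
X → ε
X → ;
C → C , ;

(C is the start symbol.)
{ ';' }

PREDICT(C → ';' g) = (FIRST(RHS) \ {ε}) ∪ (FOLLOW(C) if ε ∈ FIRST(RHS), i.e. RHS ⇒* ε)
FIRST(';' g) = { ';' }
ε ∉ FIRST(';' g), so FOLLOW(C) is not added.
PREDICT(C → ';' g) = { ';' }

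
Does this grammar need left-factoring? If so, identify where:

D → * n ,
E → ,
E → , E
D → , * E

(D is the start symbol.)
Left-factoring is needed when two productions for the same non-terminal
share a common prefix on the right-hand side.

Productions for D:
  D → * n ,
  D → , * E
Productions for E:
  E → ,
  E → , E

Found common prefix ',' in productions for E

Answer: Yes, E has productions with common prefix ','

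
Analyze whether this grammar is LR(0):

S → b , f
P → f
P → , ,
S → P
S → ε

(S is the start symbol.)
No. Shift-reduce conflict between [S → .] and [P → . , ,]

Augment with S' → S and build the canonical LR(0) collection (I0 = CLOSURE({[S' → . S]}), then GOTO on every symbol after a dot until no new states appear). It has 9 states:
  I0: { [P → . , ,], [P → . f], [S → . P], [S → . b , f], [S → .], [S' → . S] }  — shift, reduce
  I1: { [P → , . ,] }  — shift
  I2: { [S → P .] }  — reduce
  I3: { [S' → S .] }  — accept
  I4: { [S → b . , f] }  — shift
  I5: { [P → f .] }  — reduce
  I6: { [S → b , . f] }  — shift
  I7: { [S → b , f .] }  — reduce
  I8: { [P → , , .] }  — reduce

Conflict in state I0:
  Shift-reduce conflict between [S → .] and [P → . , ,]
So the grammar is NOT LR(0).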